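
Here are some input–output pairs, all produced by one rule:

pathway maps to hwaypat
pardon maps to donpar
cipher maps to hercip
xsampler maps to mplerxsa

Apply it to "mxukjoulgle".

What's happening: move the first 3 characters to the end (rotate left by 3).
So "mxukjoulgle" becomes "kjoulglemxu".

kjoulglemxu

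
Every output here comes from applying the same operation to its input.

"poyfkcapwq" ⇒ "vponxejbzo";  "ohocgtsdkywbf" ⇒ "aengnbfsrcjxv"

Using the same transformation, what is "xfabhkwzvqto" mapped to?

snwezagjvyup

Each output is the input with this applied: shift every letter 1 place backward in the alphabet (wrapping around), then move the last 2 characters to the front (rotate right by 2).
On "xfabhkwzvqto": the first step gives "wezagjvyupsn", and the second then gives "snwezagjvyup".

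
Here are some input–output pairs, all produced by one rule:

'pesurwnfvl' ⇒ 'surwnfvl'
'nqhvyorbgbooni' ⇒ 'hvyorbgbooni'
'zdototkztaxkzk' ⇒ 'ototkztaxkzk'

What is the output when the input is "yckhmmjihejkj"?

Looking at the pairs, the operation is to delete the first 2 characters.
Applying that to "yckhmmjihejkj" gives "khmmjihejkj".

khmmjihejkj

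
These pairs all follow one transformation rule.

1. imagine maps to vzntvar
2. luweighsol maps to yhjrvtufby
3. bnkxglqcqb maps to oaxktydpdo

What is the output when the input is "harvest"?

The rule is to shift every letter 13 places forward in the alphabet (wrapping around) — i.e. ROT13.
On "harvest" that produces "uneirfg".

uneirfg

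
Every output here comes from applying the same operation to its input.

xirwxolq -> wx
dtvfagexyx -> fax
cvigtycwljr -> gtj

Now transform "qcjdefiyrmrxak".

demr

The transformation: swap each adjacent pair of characters (1↔2, 3↔4, ...), then keep one character in every 3, starting at position 3 (positions 3rd, 6th, 9th, ...).
"qcjdefiyrmrxak" → "cqdjfeyimrxrka" → "demr".
(Check on "cvigtycwljr": → "vcgiytwcjlr" → "gtj" ✓)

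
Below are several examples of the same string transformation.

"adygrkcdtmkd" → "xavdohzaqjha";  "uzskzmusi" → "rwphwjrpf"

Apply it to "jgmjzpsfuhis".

Rule — shift every letter 3 places backward in the alphabet (wrapping around).
Doing the same to "jgmjzpsfuhis": "gdjgwmpcrefp".

gdjgwmpcrefp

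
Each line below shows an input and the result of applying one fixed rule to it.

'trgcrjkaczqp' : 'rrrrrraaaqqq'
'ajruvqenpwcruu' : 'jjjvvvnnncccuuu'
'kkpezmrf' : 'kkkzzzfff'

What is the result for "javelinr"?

In each case the input is transformed by: keep one character in every 3, starting at position 2 (positions 2nd, 5th, 8th, ...), then repeat every character 3 times.
"javelinr" → "alr" → "aaalllrrr".

aaalllrrr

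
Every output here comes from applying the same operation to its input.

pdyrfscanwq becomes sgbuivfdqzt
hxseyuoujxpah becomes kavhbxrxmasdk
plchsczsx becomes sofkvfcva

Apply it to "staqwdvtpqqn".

vwdtzgywsttq

Each output is the input with this applied: shift every letter 3 places forward in the alphabet (wrapping around).
Doing the same to "staqwdvtpqqn": "vwdtzgywsttq".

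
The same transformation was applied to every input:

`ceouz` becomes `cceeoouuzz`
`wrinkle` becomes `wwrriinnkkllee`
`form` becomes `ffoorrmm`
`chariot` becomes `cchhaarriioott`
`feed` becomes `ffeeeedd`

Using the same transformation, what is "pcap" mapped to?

Rule — double every character.
So "pcap" becomes "ppccaapp".

ppccaapp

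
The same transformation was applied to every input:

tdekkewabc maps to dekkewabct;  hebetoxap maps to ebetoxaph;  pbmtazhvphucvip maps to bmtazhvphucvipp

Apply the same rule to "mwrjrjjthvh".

wrjrjjthvhm

The transformation: move the first character to the end.
Applying that to "mwrjrjjthvh" gives "wrjrjjthvhm".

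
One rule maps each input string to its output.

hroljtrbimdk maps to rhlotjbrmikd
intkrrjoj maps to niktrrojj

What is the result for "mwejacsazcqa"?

wmjecaasczaq

The transformation: swap each adjacent pair of characters (1↔2, 3↔4, ...).
On "mwejacsazcqa" that produces "wmjecaasczaq".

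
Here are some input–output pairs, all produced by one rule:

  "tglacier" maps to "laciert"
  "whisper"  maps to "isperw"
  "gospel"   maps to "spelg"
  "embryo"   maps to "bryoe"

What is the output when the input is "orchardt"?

chardto

The transformation: move the first character to the end, then delete the first character.
Starting from "orchardt": after the first operation, "rchardto"; after the second, "chardto".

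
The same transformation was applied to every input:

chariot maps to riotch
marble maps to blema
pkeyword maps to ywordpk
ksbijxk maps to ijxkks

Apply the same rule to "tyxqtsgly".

Rule — move the first 2 characters to the end (rotate left by 2), then delete the first character.
"tyxqtsgly" → "xqtsglyty" → "qtsglyty".

qtsglyty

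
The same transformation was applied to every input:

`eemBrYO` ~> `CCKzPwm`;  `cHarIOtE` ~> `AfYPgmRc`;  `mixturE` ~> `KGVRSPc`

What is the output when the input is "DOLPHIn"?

The rule is to shift every letter 2 places backward in the alphabet (wrapping around), then flip the case of every letter.
For "DOLPHIn" the result is "bmjnfgL".

bmjnfgL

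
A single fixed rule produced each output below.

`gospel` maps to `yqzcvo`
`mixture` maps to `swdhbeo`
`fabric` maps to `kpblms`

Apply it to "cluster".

What's happening: swap each adjacent pair of characters (1↔2, 3↔4, ...), then shift every letter 10 places forward in the alphabet (wrapping around).
"cluster" → "lcsuetr" → "vmceodb".

vmceodb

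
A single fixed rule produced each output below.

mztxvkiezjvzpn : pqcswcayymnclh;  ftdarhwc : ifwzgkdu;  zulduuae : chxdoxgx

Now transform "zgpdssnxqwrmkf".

cijnspguvzvtqa

In each case the input is transformed by: take characters alternately from the front and the back (1st, last, 2nd, 2nd-last, ...), then shift every letter 3 places forward in the alphabet (wrapping around).
On "zgpdssnxqwrmkf": the first step gives "zfgkpmdrswsqnx", and the second then gives "cijnspguvzvtqa".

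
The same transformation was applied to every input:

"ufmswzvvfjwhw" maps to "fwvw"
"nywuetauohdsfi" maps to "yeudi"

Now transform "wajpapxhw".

Looking at the pairs, the operation is to keep one character in every 3, starting at position 2 (positions 2nd, 5th, 8th, ...).
"wajpapxhw" → "aah".

aah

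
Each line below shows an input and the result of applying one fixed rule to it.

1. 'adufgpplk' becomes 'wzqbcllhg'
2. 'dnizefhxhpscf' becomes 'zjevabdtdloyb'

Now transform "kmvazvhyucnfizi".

The transformation: shift every letter 4 places backward in the alphabet (wrapping around).
So "kmvazvhyucnfizi" becomes "girwvrduqyjbeve".

girwvrduqyjbeve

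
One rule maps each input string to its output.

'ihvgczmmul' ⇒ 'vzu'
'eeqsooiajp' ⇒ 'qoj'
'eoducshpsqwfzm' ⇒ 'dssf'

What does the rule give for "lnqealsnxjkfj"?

qlxf

Each output is the input with this applied: keep one character in every 3, starting at position 3 (positions 3rd, 6th, 9th, ...).
For "lnqealsnxjkfj" the result is "qlxf".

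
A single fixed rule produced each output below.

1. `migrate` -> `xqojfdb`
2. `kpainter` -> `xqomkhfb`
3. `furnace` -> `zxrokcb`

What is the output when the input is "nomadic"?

Looking at the pairs, the operation is to shift every letter 3 places backward in the alphabet (wrapping around), then sort the characters into reverse alphabetical order.
"nomadic" → "kljxafz" → "zxlkjfa".

zxlkjfa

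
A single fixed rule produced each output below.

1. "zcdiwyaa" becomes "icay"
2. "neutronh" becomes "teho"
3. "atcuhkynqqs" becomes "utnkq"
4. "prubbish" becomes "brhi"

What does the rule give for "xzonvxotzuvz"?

Rule — keep every other character starting from the second (positions 2nd, 4th, 6th, ...), then swap each adjacent pair of characters (1↔2, 3↔4, ...).
For "xzonvxotzuvz", step one produces "znxtuz"; step two turns that into "nztxzu".
(Check on "atcuhkynqqs": → "tuknq" → "utnkq" ✓)

nztxzu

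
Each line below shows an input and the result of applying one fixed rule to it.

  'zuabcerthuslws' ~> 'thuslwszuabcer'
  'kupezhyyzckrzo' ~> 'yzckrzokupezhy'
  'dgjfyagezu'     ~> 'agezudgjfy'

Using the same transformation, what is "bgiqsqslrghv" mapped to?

slrghvbgiqsq

Looking at the pairs, the operation is to swap the front and back halves of the string.
On "bgiqsqslrghv" that produces "slrghvbgiqsq".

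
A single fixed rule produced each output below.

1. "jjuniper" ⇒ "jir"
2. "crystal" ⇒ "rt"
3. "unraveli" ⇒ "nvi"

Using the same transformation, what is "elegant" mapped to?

la

The rule is to keep one character in every 3, starting at position 2 (positions 2nd, 5th, 8th, ...).
Applying that to "elegant" gives "la".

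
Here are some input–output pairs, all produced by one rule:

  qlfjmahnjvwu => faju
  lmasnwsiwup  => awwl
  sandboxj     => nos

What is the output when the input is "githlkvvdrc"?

tkdg

What's happening: move the first 2 characters to the end (rotate left by 2), then keep one character in every 3, starting at position 1 (positions 1st, 4th, 7th, ...).
On "githlkvvdrc": the first step gives "thlkvvdrcgi", and the second then gives "tkdg".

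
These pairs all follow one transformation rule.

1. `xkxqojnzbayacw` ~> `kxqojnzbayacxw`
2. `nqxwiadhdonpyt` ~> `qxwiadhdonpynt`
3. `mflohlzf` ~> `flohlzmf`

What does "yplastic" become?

plastiyc

The transformation: swap the first and last characters, then move the first character to the end.
Starting from "yplastic": after the first operation, "cplastiy"; after the second, "plastiyc".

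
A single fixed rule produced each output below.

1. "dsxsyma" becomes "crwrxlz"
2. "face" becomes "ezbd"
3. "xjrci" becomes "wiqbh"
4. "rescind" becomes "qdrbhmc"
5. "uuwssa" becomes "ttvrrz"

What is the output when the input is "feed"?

eddc

In each case the input is transformed by: shift every letter 1 place backward in the alphabet (wrapping around).
For "feed" the result is "eddc".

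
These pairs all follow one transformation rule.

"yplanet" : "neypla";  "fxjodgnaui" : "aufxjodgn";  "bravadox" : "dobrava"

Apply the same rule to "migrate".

atmigr

The pattern: delete the last character, then move the last 2 characters to the front (rotate right by 2).
For "migrate" the result is "atmigr".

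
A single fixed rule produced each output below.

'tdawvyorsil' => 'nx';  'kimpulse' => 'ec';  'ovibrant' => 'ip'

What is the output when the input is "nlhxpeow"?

hf

Looking at the pairs, the operation is to shift every letter 6 places backward in the alphabet (wrapping around), then keep only the first 2 characters.
On "nlhxpeow": the first step gives "hfbrjyiq", and the second then gives "hf".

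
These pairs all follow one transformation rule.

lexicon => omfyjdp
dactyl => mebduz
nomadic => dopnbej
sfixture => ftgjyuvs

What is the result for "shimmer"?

Looking at the pairs, the operation is to move the last character to the front, then shift every letter 1 place forward in the alphabet (wrapping around).
So "shimmer" becomes "stijnnf".

stijnnf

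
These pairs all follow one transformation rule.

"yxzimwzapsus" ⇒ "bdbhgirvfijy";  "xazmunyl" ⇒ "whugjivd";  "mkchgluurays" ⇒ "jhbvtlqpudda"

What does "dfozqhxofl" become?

xoumoxizqg

In each case the input is transformed by: shift every letter 9 places forward in the alphabet (wrapping around), then move the last 3 characters to the front (rotate right by 3).
Starting from "dfozqhxofl": after the first operation, "moxizqgxou"; after the second, "xoumoxizqg".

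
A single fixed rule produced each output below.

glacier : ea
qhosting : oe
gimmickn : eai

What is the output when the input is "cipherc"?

aa

The transformation: shift every letter 2 places backward in the alphabet (wrapping around), then keep only the vowels.
On "cipherc": the first step gives "agnfcpa", and the second then gives "aa".
(Check on "qhosting": → "ofmqrgle" → "oe" ✓)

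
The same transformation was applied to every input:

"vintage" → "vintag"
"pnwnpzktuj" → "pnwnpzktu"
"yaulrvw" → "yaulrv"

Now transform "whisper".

Looking at the pairs, the operation is to delete the last character.
So "whisper" becomes "whispe".

whispe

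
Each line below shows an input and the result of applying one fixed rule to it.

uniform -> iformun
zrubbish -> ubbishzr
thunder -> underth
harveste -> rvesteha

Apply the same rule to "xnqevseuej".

Looking at the pairs, the operation is to move the first 2 characters to the end (rotate left by 2).
On "xnqevseuej" that produces "qevseuejxn".

qevseuejxn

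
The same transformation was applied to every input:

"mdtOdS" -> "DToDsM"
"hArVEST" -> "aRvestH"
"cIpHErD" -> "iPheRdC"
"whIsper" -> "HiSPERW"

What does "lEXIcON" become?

What's happening: move the first character to the end, then flip the case of every letter.
"lEXIcON" → "EXIcONl" → "exiConL".

exiConL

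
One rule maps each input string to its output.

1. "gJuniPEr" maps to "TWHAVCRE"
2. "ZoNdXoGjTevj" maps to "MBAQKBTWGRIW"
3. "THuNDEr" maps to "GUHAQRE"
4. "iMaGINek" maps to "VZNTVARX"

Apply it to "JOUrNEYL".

The transformation: shift every letter 13 places forward in the alphabet (wrapping around) — i.e. ROT13, then convert every letter to uppercase.
On "JOUrNEYL": the first step gives "WBHeARLY", and the second then gives "WBHEARLY".

WBHEARLY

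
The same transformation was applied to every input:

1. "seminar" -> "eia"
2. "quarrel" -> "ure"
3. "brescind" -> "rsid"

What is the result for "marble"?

abe

The transformation: keep every other character starting from the second (positions 2nd, 4th, 6th, ...).
"marble" → "abe".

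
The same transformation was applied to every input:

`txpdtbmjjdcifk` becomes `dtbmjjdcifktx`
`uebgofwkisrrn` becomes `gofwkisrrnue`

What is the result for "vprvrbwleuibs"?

vrbwleuibsvp

The rule is to move the first 2 characters to the end (rotate left by 2), then delete the first character.
For "vprvrbwleuibs", step one produces "rvrbwleuibsvp"; step two turns that into "vrbwleuibsvp".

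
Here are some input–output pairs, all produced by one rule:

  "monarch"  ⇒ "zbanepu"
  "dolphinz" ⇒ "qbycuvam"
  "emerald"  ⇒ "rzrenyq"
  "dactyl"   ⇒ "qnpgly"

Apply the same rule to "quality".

dhnyvgl

Each output is the input with this applied: shift every letter 13 places forward in the alphabet (wrapping around) — i.e. ROT13.
On "quality" that produces "dhnyvgl".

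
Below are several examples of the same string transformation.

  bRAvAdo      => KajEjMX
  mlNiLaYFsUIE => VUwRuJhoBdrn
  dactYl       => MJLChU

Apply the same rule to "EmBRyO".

nVkaHx

What's happening: flip the case of every letter, then shift every letter 9 places forward in the alphabet (wrapping around).
"EmBRyO" → "eMbrYo" → "nVkaHx".
(Check on "bRAvAdo": → "BraVaDO" → "KajEjMX" ✓)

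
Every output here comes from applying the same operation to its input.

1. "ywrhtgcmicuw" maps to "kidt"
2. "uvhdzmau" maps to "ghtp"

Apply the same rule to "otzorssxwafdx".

The pattern: shift every letter 12 places forward in the alphabet (wrapping around), then keep only the first 4 characters.
"otzorssxwafdx" → "afladeejimrpj" → "afla".

afla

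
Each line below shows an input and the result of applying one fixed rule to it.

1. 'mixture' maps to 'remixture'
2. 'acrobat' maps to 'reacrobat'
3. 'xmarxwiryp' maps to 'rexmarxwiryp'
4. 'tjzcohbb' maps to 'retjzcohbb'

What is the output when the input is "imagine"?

What's happening: prepend "re".
On "imagine" that produces "reimagine".

reimagine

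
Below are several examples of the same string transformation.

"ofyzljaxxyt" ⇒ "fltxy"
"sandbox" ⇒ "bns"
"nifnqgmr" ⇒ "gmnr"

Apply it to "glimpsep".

glps

The pattern: sort the characters into alphabetical order, then keep every other character starting from the second (positions 2nd, 4th, 6th, ...).
For "glimpsep", step one produces "egilmpps"; step two turns that into "glps".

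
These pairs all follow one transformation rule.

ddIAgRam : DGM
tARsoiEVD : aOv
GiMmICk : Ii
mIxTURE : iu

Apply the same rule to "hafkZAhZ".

Azz

What's happening: flip the case of every letter, then keep one character in every 3, starting at position 2 (positions 2nd, 5th, 8th, ...).
On "hafkZAhZ": the first step gives "HAFKzaHz", and the second then gives "Azz".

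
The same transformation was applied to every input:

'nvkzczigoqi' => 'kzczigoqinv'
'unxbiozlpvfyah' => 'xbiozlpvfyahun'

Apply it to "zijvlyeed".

jvlyeedzi

Looking at the pairs, the operation is to move the first 2 characters to the end (rotate left by 2).
Doing the same to "zijvlyeed": "jvlyeedzi".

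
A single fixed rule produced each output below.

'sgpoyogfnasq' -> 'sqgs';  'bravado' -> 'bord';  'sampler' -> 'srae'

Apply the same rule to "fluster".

Rule — take characters alternately from the front and the back (1st, last, 2nd, 2nd-last, ...), then keep only the first 4 characters.
On "fluster" that produces "frle".
(Check on "sgpoyogfnasq": → "sqgspaonyfog" → "sqgs" ✓)

frle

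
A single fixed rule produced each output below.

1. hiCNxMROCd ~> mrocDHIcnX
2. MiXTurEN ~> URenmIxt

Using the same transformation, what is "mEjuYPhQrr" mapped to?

The transformation: flip the case of every letter, then swap the front and back halves of the string.
Starting from "mEjuYPhQrr": after the first operation, "MeJUypHqRR"; after the second, "pHqRRMeJUy".
(Check on "MiXTurEN": → "mIxtURen" → "URenmIxt" ✓)

pHqRRMeJUy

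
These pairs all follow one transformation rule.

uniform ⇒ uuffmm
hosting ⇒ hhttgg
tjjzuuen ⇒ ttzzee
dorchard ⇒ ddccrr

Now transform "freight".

What's happening: keep one character in every 3, starting at position 1 (positions 1st, 4th, 7th, ...), then double every character.
For "freight", step one produces "fit"; step two turns that into "ffiitt".

ffiitt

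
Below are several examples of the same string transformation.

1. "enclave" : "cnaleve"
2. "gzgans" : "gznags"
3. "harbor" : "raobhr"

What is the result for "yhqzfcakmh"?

qhfzacmkyh

Each output is the input with this applied: move the first character to the end, then swap each adjacent pair of characters (1↔2, 3↔4, ...).
For "yhqzfcakmh", step one produces "hqzfcakmhy"; step two turns that into "qhfzacmkyh".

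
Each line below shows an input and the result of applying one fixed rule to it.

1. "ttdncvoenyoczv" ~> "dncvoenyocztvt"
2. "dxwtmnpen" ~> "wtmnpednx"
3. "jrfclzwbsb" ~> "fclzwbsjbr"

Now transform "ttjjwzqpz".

Rule — swap the first and last characters, then move the first 2 characters to the end (rotate left by 2).
Starting from "ttjjwzqpz": after the first operation, "ztjjwzqpt"; after the second, "jjwzqptzt".

jjwzqptzt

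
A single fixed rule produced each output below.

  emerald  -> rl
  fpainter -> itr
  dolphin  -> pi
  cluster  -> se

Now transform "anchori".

The pattern: keep every other character starting from the second (positions 2nd, 4th, 6th, ...), then delete the first character.
"anchori" → "hr".

hr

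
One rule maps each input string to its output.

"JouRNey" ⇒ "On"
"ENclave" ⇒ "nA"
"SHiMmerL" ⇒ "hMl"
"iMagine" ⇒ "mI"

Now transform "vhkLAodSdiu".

HasU

The transformation: keep one character in every 3, starting at position 2 (positions 2nd, 5th, 8th, ...), then flip the case of every letter.
Starting from "vhkLAodSdiu": after the first operation, "hASu"; after the second, "HasU".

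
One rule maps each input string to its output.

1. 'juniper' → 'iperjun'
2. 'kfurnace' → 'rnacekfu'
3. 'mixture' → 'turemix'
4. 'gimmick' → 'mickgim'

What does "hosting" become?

In each case the input is transformed by: move the first 3 characters to the end (rotate left by 3).
Applying that to "hosting" gives "tinghos".

tinghos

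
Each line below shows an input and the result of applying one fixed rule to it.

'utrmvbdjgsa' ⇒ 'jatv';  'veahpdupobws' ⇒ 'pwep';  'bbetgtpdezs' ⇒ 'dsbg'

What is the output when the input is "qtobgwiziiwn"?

zwtg

Each output is the input with this applied: keep one character in every 3, starting at position 2 (positions 2nd, 5th, 8th, ...), then move the first 2 characters to the end (rotate left by 2).
Starting from "qtobgwiziiwn": after the first operation, "tgzw"; after the second, "zwtg".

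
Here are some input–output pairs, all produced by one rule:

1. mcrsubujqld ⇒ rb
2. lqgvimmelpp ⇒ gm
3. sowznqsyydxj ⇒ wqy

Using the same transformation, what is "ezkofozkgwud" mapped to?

Looking at the pairs, the operation is to delete the last 3 characters, then keep one character in every 3, starting at position 3 (positions 3rd, 6th, 9th, ...).
Working it through for "ezkofozkgwud": intermediate "ezkofozkg", final "kog".

kog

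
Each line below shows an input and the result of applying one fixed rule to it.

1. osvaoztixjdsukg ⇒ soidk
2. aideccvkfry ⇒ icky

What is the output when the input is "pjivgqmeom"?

The transformation: keep one character in every 3, starting at position 2 (positions 2nd, 5th, 8th, ...).
For "pjivgqmeom" the result is "jge".

jge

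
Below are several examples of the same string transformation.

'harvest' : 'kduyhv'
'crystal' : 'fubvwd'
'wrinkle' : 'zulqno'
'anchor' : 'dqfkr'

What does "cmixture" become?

The rule is to shift every letter 3 places forward in the alphabet (wrapping around), then delete the last character.
Applying both steps to "cmixture": "fplawxuh", then "fplawxu".
(Check on "harvest": → "kduyhvw" → "kduyhv" ✓)

fplawxu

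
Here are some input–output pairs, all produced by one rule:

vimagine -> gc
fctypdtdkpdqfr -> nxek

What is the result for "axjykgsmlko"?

daf

What's happening: shift every letter 6 places backward in the alphabet (wrapping around), then keep one character in every 3, starting at position 3 (positions 3rd, 6th, 9th, ...).
"axjykgsmlko" → "urdseamgfei" → "daf".
(Check on "vimagine": → "pcguachy" → "gc" ✓)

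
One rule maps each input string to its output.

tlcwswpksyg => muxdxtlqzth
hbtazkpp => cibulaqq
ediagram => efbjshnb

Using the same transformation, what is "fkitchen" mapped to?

lgujidof

The pattern: swap each adjacent pair of characters (1↔2, 3↔4, ...), then shift every letter 1 place forward in the alphabet (wrapping around).
Starting from "fkitchen": after the first operation, "kftihcne"; after the second, "lgujidof".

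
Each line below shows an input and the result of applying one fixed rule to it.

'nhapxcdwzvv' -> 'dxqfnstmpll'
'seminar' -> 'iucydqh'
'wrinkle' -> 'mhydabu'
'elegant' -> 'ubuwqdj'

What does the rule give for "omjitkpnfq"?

Rule — shift every letter 10 places backward in the alphabet (wrapping around).
For "omjitkpnfq" the result is "eczyjafdvg".

eczyjafdvg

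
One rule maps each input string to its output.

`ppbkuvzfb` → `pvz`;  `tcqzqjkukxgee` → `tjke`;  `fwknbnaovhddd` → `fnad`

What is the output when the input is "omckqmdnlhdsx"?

omds

In each case the input is transformed by: swap each adjacent pair of characters (1↔2, 3↔4, ...), then keep one character in every 3, starting at position 2 (positions 2nd, 5th, 8th, ...).
On "omckqmdnlhdsx" that produces "omds".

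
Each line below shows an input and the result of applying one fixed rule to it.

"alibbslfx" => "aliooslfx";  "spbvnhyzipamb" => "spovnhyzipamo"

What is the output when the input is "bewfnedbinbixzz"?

oewfnedoinoixzz

Looking at the pairs, the operation is to replace every "b" with "o".
For "bewfnedbinbixzz" the result is "oewfnedoinoixzz".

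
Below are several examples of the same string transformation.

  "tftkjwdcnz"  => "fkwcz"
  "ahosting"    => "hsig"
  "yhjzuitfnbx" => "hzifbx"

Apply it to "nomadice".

In each case the input is transformed by: swap each adjacent pair of characters (1↔2, 3↔4, ...), then keep every other character starting from the first (positions 1st, 3rd, 5th, ...).
"nomadice" → "oaie".

oaie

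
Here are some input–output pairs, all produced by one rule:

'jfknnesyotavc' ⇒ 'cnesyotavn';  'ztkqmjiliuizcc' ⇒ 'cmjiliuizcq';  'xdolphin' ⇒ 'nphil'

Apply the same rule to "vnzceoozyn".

neoozyc

What's happening: delete the first 3 characters, then swap the first and last characters.
For "vnzceoozyn", step one produces "ceoozyn"; step two turns that into "neoozyc".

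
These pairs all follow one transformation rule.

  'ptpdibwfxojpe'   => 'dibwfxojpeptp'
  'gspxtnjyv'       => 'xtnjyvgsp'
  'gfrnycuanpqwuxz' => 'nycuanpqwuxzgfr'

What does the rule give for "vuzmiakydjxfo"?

miakydjxfovuz

The transformation: move the first 3 characters to the end (rotate left by 3).
So "vuzmiakydjxfo" becomes "miakydjxfovuz".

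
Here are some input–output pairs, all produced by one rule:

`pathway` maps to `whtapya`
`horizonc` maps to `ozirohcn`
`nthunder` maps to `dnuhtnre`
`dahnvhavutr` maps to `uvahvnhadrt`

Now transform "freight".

gierfth

Looking at the pairs, the operation is to move the last 2 characters to the front (rotate right by 2), then reverse the string.
Starting from "freight": after the first operation, "htfreig"; after the second, "gierfth".
(Check on "pathway": → "aypathw" → "whtapya" ✓)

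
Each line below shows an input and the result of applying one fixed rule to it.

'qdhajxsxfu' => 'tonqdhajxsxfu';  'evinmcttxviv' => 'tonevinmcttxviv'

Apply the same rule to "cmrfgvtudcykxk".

Rule — prepend "ton".
Applying that to "cmrfgvtudcykxk" gives "toncmrfgvtudcykxk".

toncmrfgvtudcykxk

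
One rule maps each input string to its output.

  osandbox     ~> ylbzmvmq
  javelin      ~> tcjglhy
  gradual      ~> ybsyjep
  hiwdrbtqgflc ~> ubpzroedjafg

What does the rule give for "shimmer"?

gkkcpqf

In each case the input is transformed by: move the first 2 characters to the end (rotate left by 2), then shift every letter 2 places backward in the alphabet (wrapping around).
Starting from "shimmer": after the first operation, "immersh"; after the second, "gkkcpqf".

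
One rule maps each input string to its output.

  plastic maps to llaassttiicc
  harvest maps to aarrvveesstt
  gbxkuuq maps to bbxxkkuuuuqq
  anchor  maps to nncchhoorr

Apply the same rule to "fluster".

lluusstteerr

Each output is the input with this applied: double every character, then delete the first 2 characters.
Applying both steps to "fluster": "fflluusstteerr", then "lluusstteerr".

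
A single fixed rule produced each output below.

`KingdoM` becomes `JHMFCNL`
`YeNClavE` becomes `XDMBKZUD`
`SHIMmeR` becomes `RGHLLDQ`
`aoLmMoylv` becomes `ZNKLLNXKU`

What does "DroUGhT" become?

Each output is the input with this applied: shift every letter 1 place backward in the alphabet (wrapping around), then convert every letter to uppercase.
So "DroUGhT" becomes "CQNTFGS".
(Check on "aoLmMoylv": → "znKlLnxku" → "ZNKLLNXKU" ✓)

CQNTFGS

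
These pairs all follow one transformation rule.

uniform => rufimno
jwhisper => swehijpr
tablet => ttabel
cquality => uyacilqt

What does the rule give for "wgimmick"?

What's happening: sort the characters into alphabetical order, then move the last 2 characters to the front (rotate right by 2).
"wgimmick" → "mwcgiikm".
(Check on "jwhisper": → "ehijprsw" → "swehijpr" ✓)

mwcgiikm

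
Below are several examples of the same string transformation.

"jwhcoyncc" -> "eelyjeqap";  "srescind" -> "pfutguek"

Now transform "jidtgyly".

nalkfvia

The pattern: move the last 2 characters to the front (rotate right by 2), then shift every letter 2 places forward in the alphabet (wrapping around).
Applying both steps to "jidtgyly": "lyjidtgy", then "nalkfvia".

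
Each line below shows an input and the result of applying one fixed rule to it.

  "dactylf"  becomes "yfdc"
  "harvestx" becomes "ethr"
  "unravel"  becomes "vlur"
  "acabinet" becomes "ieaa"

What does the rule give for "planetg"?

The rule is to keep every other character starting from the first (positions 1st, 3rd, 5th, ...), then swap the front and back halves of the string.
Applying that to "planetg" gives "egpa".

egpa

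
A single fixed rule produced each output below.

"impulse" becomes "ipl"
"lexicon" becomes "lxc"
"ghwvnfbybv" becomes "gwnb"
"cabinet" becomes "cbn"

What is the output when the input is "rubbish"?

Looking at the pairs, the operation is to delete the last 2 characters, then keep every other character starting from the first (positions 1st, 3rd, 5th, ...).
So "rubbish" becomes "rbi".

rbi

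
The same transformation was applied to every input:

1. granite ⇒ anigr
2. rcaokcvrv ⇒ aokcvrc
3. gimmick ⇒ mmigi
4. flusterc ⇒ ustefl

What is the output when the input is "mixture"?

Each output is the input with this applied: delete the last 2 characters, then move the first 2 characters to the end (rotate left by 2).
Applying both steps to "mixture": "mixtu", then "xtumi".

xtumi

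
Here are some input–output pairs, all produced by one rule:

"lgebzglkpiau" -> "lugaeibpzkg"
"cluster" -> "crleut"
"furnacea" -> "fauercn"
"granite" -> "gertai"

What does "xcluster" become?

Looking at the pairs, the operation is to take characters alternately from the front and the back (1st, last, 2nd, 2nd-last, ...), then delete the last character.
For "xcluster", step one produces "xrceltus"; step two turns that into "xrceltu".
(Check on "granite": → "gertain" → "gertai" ✓)

xrceltu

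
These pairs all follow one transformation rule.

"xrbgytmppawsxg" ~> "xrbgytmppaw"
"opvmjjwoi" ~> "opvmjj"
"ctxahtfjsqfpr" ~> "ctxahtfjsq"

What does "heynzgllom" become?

The rule is to delete the last 3 characters.
For "heynzgllom" the result is "heynzgl".

heynzgl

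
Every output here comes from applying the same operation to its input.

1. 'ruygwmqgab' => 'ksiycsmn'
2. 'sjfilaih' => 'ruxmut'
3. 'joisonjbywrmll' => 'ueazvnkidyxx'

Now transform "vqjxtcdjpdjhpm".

The transformation: delete the first 2 characters, then shift every letter 12 places forward in the alphabet (wrapping around).
Applying both steps to "vqjxtcdjpdjhpm": "jxtcdjpdjhpm", then "vjfopvbpvtby".

vjfopvbpvtby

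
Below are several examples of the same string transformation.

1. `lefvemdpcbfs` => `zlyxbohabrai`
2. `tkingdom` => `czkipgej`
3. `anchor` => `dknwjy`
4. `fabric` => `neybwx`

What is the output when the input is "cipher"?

The pattern: shift every letter 4 places backward in the alphabet (wrapping around), then swap the front and back halves of the string.
For "cipher", step one produces "yeldan"; step two turns that into "danyel".

danyel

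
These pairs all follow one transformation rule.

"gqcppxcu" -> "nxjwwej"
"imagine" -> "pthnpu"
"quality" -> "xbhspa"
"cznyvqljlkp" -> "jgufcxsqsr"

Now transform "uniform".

Looking at the pairs, the operation is to shift every letter 7 places forward in the alphabet (wrapping around), then delete the last character.
On "uniform" that produces "bupmvy".

bupmvy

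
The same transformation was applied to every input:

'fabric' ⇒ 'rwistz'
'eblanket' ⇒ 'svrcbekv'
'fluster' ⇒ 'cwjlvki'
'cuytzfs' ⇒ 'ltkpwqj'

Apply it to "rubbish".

lissjzy

The rule is to swap each adjacent pair of characters (1↔2, 3↔4, ...), then shift every letter 9 places backward in the alphabet (wrapping around).
On "rubbish": the first step gives "urbbsih", and the second then gives "lissjzy".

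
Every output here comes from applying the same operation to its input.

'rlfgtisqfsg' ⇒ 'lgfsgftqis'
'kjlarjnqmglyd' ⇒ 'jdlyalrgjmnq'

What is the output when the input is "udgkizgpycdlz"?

dzglkdiczygp

What's happening: delete the first character, then take characters alternately from the front and the back (1st, last, 2nd, 2nd-last, ...).
Applying both steps to "udgkizgpycdlz": "dgkizgpycdlz", then "dzglkdiczygp".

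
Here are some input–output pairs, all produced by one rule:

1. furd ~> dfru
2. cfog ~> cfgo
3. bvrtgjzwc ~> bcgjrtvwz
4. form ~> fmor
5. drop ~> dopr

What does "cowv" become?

covw

What's happening: sort the characters into alphabetical order.
So "cowv" becomes "covw".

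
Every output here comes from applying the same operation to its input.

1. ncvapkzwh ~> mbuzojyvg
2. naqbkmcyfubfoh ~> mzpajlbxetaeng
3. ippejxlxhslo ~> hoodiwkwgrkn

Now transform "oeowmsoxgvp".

ndnvlrnwfuo

The rule is to shift every letter 1 place backward in the alphabet (wrapping around).
On "oeowmsoxgvp" that produces "ndnvlrnwfuo".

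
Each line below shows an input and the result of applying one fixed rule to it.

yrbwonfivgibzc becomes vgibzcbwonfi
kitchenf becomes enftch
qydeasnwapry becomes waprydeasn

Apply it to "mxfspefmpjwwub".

Each output is the input with this applied: delete the first 2 characters, then swap the front and back halves of the string.
On "mxfspefmpjwwub": the first step gives "fspefmpjwwub", and the second then gives "pjwwubfspefm".

pjwwubfspefm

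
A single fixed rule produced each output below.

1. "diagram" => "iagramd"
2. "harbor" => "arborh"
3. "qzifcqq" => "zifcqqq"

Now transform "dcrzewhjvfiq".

crzewhjvfiqd

Each output is the input with this applied: move the first character to the end.
For "dcrzewhjvfiq" the result is "crzewhjvfiqd".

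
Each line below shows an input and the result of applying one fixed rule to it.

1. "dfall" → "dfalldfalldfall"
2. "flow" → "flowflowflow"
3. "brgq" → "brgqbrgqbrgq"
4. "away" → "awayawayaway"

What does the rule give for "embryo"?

embryoembryoembryo

Looking at the pairs, the operation is to write the whole string 3 times in a row.
On "embryo" that produces "embryoembryoembryo".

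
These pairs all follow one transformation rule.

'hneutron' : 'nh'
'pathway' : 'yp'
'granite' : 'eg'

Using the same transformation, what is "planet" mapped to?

tp

Rule — move the last character to the front, then keep only the first 2 characters.
So "planet" becomes "tp".
(Check on "granite": → "egranit" → "eg" ✓)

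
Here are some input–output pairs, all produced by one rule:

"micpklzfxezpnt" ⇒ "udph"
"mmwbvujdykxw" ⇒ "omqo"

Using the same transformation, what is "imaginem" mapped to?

sf

The rule is to keep one character in every 3, starting at position 3 (positions 3rd, 6th, 9th, ...), then shift every letter 8 places backward in the alphabet (wrapping around).
On "imaginem": the first step gives "an", and the second then gives "sf".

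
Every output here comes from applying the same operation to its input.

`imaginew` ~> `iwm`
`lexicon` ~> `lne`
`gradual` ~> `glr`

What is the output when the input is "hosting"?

hgo

Looking at the pairs, the operation is to take characters alternately from the front and the back (1st, last, 2nd, 2nd-last, ...), then keep only the first 3 characters.
Starting from "hosting": after the first operation, "hgonsit"; after the second, "hgo".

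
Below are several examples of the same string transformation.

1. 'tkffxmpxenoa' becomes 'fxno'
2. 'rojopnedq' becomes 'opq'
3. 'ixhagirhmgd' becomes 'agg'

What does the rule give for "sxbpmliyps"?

pms

The transformation: swap each adjacent pair of characters (1↔2, 3↔4, ...), then keep one character in every 3, starting at position 3 (positions 3rd, 6th, 9th, ...).
On "sxbpmliyps": the first step gives "xspblmyisp", and the second then gives "pms".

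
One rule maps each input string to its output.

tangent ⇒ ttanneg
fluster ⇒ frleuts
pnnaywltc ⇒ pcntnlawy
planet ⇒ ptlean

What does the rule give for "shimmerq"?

sqhriemm

The transformation: take characters alternately from the front and the back (1st, last, 2nd, 2nd-last, ...).
For "shimmerq" the result is "sqhriemm".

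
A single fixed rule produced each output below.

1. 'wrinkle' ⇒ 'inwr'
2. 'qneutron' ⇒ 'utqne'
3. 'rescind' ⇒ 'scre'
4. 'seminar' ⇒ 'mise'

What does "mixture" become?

The rule is to delete the last 3 characters, then move the last 2 characters to the front (rotate right by 2).
Applying both steps to "mixture": "mixt", then "xtmi".

xtmi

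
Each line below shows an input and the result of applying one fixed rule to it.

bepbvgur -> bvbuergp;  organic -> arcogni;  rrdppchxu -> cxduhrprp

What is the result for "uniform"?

fuirmon

Each output is the input with this applied: sort the characters into alphabetical order, then take characters alternately from the front and the back (1st, last, 2nd, 2nd-last, ...).
Starting from "uniform": after the first operation, "fimnoru"; after the second, "fuirmon".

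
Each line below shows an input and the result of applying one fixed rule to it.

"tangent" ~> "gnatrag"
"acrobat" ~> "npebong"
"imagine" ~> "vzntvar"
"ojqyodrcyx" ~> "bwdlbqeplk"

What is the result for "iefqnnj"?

vrsdaaw

Each output is the input with this applied: shift every letter 13 places forward in the alphabet (wrapping around) — i.e. ROT13.
On "iefqnnj" that produces "vrsdaaw".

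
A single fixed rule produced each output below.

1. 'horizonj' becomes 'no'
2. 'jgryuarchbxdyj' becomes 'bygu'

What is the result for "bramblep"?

The pattern: swap the front and back halves of the string, then keep one character in every 3, starting at position 3 (positions 3rd, 6th, 9th, ...).
On "bramblep": the first step gives "blepbram", and the second then gives "er".
(Check on "horizonj": → "zonjhori" → "no" ✓)

er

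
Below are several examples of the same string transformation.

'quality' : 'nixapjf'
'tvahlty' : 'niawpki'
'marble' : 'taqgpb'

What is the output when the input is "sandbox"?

mdqscph

What's happening: reverse the string, then shift every letter 11 places backward in the alphabet (wrapping around).
So "sandbox" becomes "mdqscph".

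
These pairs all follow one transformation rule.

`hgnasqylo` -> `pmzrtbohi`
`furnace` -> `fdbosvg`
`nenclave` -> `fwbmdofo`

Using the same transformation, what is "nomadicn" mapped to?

The rule is to shift every letter 1 place forward in the alphabet (wrapping around), then reverse the string.
So "nomadicn" becomes "odjebnpo".

odjebnpo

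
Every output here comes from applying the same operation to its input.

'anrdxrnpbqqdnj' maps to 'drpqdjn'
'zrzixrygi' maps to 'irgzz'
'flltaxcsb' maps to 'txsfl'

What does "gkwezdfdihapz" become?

The transformation: move the first 3 characters to the end (rotate left by 3), then keep every other character starting from the first (positions 1st, 3rd, 5th, ...).
Starting from "gkwezdfdihapz": after the first operation, "ezdfdihapzgkw"; after the second, "eddhpgw".
(Check on "zrzixrygi": → "ixrygizrz" → "irgzz" ✓)

eddhpgw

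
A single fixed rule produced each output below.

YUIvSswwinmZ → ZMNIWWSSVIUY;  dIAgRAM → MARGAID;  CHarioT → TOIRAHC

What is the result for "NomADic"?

CIDAMON

Rule — reverse the string, then convert every letter to uppercase.
"NomADic" → "ciDAmoN" → "CIDAMON".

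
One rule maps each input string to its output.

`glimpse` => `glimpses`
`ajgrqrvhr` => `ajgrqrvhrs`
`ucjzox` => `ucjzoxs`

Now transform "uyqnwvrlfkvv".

The rule is to append "s".
So "uyqnwvrlfkvv" becomes "uyqnwvrlfkvvs".

uyqnwvrlfkvvs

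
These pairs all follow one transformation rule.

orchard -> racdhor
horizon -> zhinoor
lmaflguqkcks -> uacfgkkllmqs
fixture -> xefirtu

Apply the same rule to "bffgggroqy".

What's happening: sort the characters into alphabetical order, then move the last character to the front.
On "bffgggroqy": the first step gives "bffgggoqry", and the second then gives "ybffgggoqr".

ybffgggoqr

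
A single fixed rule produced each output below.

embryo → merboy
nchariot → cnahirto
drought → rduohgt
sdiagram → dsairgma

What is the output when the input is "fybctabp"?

Rule — swap each adjacent pair of characters (1↔2, 3↔4, ...).
Doing the same to "fybctabp": "yfcbatpb".

yfcbatpb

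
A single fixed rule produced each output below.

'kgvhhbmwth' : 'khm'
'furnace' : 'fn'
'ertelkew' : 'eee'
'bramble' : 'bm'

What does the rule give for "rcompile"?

rml

The transformation: move the last character to the front, then keep one character in every 3, starting at position 2 (positions 2nd, 5th, 8th, ...).
Working it through for "rcompile": intermediate "ercompil", final "rml".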